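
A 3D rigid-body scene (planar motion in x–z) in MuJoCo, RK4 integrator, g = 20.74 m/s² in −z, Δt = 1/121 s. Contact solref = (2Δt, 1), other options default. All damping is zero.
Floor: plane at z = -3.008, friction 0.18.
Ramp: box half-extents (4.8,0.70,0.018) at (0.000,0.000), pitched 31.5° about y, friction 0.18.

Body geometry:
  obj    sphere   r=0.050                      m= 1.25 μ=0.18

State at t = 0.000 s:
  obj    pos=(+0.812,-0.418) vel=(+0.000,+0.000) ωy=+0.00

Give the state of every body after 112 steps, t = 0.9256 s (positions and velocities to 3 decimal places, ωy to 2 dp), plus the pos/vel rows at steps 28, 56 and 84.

State at t = 0.9256 s:
  obj    pos=(+3.640,-2.151) vel=(+6.110,-3.744) ωy=+143.21

Key-timestep trajectory:
   step    t(s)  obj.x    obj.z    obj.vx   obj.vz 
     28  0.2314   +0.989  -0.526  +1.528  -0.937
     56  0.4628   +1.519  -0.851  +3.056  -1.873
     84  0.6942   +2.403  -1.393  +4.583  -2.808


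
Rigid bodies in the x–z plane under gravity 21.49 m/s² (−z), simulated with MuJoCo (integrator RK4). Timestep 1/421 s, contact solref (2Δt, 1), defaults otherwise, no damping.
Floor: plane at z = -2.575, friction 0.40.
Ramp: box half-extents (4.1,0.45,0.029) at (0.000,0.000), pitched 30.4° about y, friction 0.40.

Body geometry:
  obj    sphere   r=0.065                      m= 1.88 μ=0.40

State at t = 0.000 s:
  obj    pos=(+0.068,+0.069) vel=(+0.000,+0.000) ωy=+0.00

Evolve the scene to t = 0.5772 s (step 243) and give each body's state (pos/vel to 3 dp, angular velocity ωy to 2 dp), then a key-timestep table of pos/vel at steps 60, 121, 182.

State at t = 0.5772 s:
  obj    pos=(+1.184,-0.586) vel=(+3.867,-2.269) ωy=+68.97

Key-timestep trajectory:
   step    t(s)  obj.x    obj.z    obj.vx   obj.vz 
     60  0.1425   +0.136  +0.029  +0.955  -0.560
    121  0.2874   +0.345  -0.093  +1.926  -1.130
    182  0.4323   +0.694  -0.298  +2.896  -1.699


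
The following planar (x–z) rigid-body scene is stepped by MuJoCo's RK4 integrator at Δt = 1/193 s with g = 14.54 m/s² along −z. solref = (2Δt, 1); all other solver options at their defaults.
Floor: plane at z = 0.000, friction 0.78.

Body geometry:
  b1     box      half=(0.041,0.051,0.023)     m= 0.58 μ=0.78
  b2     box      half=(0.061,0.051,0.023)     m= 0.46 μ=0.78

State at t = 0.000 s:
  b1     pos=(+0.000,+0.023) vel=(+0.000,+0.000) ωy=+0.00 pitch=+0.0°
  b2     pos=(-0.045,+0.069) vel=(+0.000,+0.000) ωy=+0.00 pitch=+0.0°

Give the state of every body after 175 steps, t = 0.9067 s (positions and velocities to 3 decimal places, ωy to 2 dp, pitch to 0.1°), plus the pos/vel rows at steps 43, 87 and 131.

State at t = 0.9067 s:
  b1     pos=(+0.000,+0.023) vel=(+0.001,+0.000) ωy=+0.00 pitch=+0.0°
  b2     pos=(-0.059,+0.060) vel=(+0.000,-0.001) ωy=+0.02 pitch=-45.6°

Key-timestep trajectory:
   step    t(s)  b1.x    b1.z    b1.vx   b1.vz   b2.x    b2.z    b2.vx   b2.vz 
     43  0.2228   +0.000  +0.023  +0.000  +0.000   -0.066  +0.062  -0.083  +0.069
     87  0.4508   +0.000  +0.023  +0.001  +0.000   -0.059  +0.060  -0.001  +0.000
    131  0.6788   +0.000  +0.023  +0.001  +0.000   -0.059  +0.060  +0.000  -0.001


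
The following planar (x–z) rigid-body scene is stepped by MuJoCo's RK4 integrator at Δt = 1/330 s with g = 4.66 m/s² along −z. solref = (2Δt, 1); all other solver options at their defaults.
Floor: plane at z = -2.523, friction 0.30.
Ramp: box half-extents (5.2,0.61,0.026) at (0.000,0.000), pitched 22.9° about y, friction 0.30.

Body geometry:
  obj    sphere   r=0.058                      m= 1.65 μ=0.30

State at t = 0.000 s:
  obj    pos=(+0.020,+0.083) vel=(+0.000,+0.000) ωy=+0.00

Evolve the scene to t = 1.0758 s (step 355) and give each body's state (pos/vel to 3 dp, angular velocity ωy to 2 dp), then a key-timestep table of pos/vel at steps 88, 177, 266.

State at t = 1.0758 s:
  obj    pos=(+0.710,-0.209) vel=(+1.284,-0.542) ωy=+24.02

Key-timestep trajectory:
   step    t(s)  obj.x    obj.z    obj.vx   obj.vz 
     88  0.2667   +0.062  +0.065  +0.318  -0.134
    177  0.5364   +0.192  +0.010  +0.640  -0.270
    266  0.8061   +0.408  -0.081  +0.962  -0.406


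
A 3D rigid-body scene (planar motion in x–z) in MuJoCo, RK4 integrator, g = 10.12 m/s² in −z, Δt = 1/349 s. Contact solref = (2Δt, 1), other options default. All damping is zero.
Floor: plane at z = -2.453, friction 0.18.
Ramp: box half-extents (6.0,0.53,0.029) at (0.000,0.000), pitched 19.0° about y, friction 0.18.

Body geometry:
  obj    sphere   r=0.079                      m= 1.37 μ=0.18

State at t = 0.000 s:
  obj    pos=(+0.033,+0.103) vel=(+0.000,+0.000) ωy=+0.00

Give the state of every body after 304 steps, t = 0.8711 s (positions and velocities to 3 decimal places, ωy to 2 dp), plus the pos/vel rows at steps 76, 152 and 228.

State at t = 0.8711 s:
  obj    pos=(+0.877,-0.188) vel=(+1.938,-0.667) ωy=+25.95

Key-timestep trajectory:
   step    t(s)  obj.x    obj.z    obj.vx   obj.vz 
     76  0.2178   +0.086  +0.085  +0.485  -0.167
    152  0.4355   +0.244  +0.030  +0.969  -0.334
    228  0.6533   +0.508  -0.061  +1.454  -0.501


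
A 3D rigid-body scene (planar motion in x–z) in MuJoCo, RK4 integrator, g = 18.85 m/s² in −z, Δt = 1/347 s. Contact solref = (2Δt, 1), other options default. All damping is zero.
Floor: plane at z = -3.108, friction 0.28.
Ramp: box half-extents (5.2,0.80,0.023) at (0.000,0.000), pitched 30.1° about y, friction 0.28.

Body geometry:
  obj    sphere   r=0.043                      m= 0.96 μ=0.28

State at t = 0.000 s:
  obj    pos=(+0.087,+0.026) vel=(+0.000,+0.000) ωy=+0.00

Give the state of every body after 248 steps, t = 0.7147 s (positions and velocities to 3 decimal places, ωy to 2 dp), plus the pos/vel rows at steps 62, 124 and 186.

State at t = 0.7147 s:
  obj    pos=(+1.579,-0.839) vel=(+4.175,-2.420) ωy=+112.21

Key-timestep trajectory:
   step    t(s)  obj.x    obj.z    obj.vx   obj.vz 
     62  0.1787   +0.180  -0.028  +1.044  -0.605
    124  0.3573   +0.460  -0.190  +2.088  -1.210
    186  0.5360   +0.926  -0.461  +3.132  -1.815


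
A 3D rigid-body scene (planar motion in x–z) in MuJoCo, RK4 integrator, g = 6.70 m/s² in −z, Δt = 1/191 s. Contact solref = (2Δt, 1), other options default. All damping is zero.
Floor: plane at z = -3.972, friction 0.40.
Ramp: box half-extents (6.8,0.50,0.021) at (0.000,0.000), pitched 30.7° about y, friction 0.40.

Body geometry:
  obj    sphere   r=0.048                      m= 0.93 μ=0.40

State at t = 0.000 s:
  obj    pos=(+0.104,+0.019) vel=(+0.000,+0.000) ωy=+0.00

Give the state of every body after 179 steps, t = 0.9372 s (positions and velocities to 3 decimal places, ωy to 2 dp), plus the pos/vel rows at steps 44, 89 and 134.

State at t = 0.9372 s:
  obj    pos=(+1.027,-0.529) vel=(+1.969,-1.169) ωy=+47.70

Key-timestep trajectory:
   step    t(s)  obj.x    obj.z    obj.vx   obj.vz 
     44  0.2304   +0.160  -0.015  +0.484  -0.287
     89  0.4660   +0.332  -0.117  +0.979  -0.581
    134  0.7016   +0.621  -0.288  +1.474  -0.875


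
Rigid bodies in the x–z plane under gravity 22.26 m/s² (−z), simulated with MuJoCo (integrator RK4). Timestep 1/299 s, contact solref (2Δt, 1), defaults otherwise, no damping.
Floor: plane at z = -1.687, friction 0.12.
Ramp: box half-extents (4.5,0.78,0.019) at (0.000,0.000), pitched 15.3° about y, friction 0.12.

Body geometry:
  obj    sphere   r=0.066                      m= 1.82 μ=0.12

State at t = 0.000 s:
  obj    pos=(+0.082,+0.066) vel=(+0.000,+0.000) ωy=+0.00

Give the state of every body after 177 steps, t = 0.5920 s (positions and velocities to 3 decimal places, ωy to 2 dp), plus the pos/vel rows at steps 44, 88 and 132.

State at t = 0.5920 s:
  obj    pos=(+0.791,-0.128) vel=(+2.396,-0.655) ωy=+37.62

Key-timestep trajectory:
   step    t(s)  obj.x    obj.z    obj.vx   obj.vz 
     44  0.1472   +0.126  +0.054  +0.596  -0.163
     88  0.2943   +0.257  +0.018  +1.191  -0.326
    132  0.4415   +0.476  -0.042  +1.787  -0.489


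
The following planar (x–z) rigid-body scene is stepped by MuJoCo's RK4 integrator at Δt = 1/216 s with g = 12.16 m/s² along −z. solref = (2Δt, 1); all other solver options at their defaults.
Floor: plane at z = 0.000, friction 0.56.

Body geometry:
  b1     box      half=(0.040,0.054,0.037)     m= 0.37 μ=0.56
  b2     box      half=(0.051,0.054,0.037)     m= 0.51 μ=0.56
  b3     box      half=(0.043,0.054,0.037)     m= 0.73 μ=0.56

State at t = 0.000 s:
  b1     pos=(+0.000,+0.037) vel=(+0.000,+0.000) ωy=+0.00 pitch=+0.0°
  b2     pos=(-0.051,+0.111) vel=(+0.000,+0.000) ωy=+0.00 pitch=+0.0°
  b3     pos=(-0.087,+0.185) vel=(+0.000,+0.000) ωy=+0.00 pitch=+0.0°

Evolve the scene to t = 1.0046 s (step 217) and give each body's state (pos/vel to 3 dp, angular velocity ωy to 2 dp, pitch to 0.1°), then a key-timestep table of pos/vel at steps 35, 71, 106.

State at t = 1.0046 s:
  b1     pos=(+0.000,+0.037) vel=(+0.000,+0.000) ωy=+0.00 pitch=+0.0°
  b2     pos=(-0.099,+0.051) vel=(+0.000,+0.000) ωy=+0.00 pitch=-90.0°
  b3     pos=(-0.289,+0.037) vel=(+0.000,+0.000) ωy=+0.00 pitch=+180.0°

Key-timestep trajectory:
   step    t(s)  b1.x    b1.z    b1.vx   b1.vz   b2.x    b2.z    b2.vx   b2.vz   b3.x    b3.z    b3.vx   b3.vz 
     35  0.1620   +0.000  +0.037  +0.000  +0.000   -0.070  +0.098  -0.235  -0.279   -0.142  +0.139  -0.596  -0.864
     71  0.3287   +0.000  +0.037  +0.000  +0.000   -0.116  +0.060  -0.101  +0.031   -0.232  +0.056  -0.291  +0.058
    106  0.4907   +0.000  +0.037  +0.000  +0.000   -0.098  +0.050  +0.180  +0.043   -0.285  +0.039  -0.449  -0.445


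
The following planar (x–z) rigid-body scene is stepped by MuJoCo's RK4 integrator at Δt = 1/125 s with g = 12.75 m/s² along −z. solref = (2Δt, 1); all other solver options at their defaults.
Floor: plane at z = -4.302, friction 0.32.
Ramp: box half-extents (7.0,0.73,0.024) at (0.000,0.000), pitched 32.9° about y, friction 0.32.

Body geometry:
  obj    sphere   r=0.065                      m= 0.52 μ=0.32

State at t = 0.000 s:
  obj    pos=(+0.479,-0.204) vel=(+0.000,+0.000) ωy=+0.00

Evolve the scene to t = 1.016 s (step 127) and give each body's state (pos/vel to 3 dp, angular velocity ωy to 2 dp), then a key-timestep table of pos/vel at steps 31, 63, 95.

State at t = 1.016 s:
  obj    pos=(+2.623,-1.591) vel=(+4.220,-2.730) ωy=+77.30

Key-timestep trajectory:
   step    t(s)  obj.x    obj.z    obj.vx   obj.vz 
     31  0.2480   +0.607  -0.287  +1.031  -0.667
     63  0.5040   +1.007  -0.545  +2.094  -1.354
     95  0.7600   +1.679  -0.980  +3.157  -2.042


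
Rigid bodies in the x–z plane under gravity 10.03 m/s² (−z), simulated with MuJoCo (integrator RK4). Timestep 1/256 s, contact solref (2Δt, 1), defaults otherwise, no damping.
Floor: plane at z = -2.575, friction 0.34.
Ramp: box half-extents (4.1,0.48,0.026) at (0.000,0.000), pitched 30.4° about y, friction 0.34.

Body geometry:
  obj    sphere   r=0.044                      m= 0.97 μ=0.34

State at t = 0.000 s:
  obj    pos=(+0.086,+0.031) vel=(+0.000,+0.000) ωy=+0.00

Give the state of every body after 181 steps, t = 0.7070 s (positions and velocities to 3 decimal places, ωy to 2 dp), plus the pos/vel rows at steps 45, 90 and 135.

State at t = 0.7070 s:
  obj    pos=(+0.868,-0.428) vel=(+2.211,-1.297) ωy=+58.24

Key-timestep trajectory:
   step    t(s)  obj.x    obj.z    obj.vx   obj.vz 
     45  0.1758   +0.134  +0.002  +0.550  -0.323
     90  0.3516   +0.279  -0.083  +1.099  -0.645
    135  0.5273   +0.521  -0.224  +1.649  -0.967


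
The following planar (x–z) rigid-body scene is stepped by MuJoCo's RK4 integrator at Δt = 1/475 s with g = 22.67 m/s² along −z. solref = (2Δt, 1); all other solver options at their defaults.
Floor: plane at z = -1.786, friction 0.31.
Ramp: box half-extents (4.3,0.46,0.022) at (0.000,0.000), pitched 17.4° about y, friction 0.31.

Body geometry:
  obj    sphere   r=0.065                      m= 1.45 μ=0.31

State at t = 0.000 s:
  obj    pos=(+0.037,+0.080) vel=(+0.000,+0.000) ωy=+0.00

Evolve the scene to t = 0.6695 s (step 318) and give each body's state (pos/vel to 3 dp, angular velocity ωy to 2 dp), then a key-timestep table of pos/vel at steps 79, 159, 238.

State at t = 0.6695 s:
  obj    pos=(+1.072,-0.245) vel=(+3.094,-0.969) ωy=+49.87

Key-timestep trajectory:
   step    t(s)  obj.x    obj.z    obj.vx   obj.vz 
     79  0.1663   +0.101  +0.060  +0.769  -0.241
    159  0.3347   +0.296  -0.002  +1.547  -0.485
    238  0.5011   +0.617  -0.102  +2.315  -0.726


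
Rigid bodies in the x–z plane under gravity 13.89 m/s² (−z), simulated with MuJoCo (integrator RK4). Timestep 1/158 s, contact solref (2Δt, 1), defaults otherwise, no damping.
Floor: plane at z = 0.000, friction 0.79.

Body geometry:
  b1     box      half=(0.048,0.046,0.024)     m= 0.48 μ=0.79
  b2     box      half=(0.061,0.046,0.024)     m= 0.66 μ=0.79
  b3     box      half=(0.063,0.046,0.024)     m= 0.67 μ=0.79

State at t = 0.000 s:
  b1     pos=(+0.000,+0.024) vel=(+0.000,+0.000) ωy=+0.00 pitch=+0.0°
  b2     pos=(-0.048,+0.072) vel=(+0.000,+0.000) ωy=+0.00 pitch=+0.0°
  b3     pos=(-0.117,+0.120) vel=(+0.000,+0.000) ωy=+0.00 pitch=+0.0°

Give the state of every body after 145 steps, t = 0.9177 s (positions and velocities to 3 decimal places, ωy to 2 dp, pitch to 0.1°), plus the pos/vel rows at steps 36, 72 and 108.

State at t = 0.9177 s:
  b1     pos=(+0.002,+0.024) vel=(+0.002,+0.000) ωy=+0.00 pitch=+0.0°
  b2     pos=(-0.066,+0.062) vel=(+0.001,-0.001) ωy=+0.04 pitch=-50.6°
  b3     pos=(-0.149,+0.057) vel=(+0.000,-0.001) ωy=+0.02 pitch=-37.5°

Key-timestep trajectory:
   step    t(s)  b1.x    b1.z    b1.vx   b1.vz   b2.x    b2.z    b2.vx   b2.vz   b3.x    b3.z    b3.vx   b3.vz 
     36  0.2278   +0.000  +0.024  +0.005  -0.001   -0.066  +0.063  -0.006  +0.003   -0.149  +0.058  -0.008  +0.006
     72  0.4557   +0.001  +0.024  +0.002  +0.000   -0.066  +0.063  +0.001  -0.001   -0.149  +0.058  +0.000  -0.001
    108  0.6835   +0.001  +0.024  +0.002  +0.000   -0.066  +0.063  +0.001  -0.001   -0.149  +0.058  +0.000  -0.001


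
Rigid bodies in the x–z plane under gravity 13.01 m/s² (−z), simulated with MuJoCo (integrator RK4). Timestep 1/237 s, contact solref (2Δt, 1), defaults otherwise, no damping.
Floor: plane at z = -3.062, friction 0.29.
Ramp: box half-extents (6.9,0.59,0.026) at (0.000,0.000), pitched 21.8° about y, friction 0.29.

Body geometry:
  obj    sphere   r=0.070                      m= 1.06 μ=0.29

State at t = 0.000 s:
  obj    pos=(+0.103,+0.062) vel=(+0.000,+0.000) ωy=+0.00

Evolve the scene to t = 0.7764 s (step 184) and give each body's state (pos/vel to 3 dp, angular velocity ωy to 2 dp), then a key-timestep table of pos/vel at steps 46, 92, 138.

State at t = 0.7764 s:
  obj    pos=(+1.069,-0.324) vel=(+2.488,-0.995) ωy=+38.27

Key-timestep trajectory:
   step    t(s)  obj.x    obj.z    obj.vx   obj.vz 
     46  0.1941   +0.163  +0.038  +0.622  -0.249
     92  0.3882   +0.345  -0.034  +1.244  -0.498
    138  0.5823   +0.646  -0.155  +1.866  -0.746


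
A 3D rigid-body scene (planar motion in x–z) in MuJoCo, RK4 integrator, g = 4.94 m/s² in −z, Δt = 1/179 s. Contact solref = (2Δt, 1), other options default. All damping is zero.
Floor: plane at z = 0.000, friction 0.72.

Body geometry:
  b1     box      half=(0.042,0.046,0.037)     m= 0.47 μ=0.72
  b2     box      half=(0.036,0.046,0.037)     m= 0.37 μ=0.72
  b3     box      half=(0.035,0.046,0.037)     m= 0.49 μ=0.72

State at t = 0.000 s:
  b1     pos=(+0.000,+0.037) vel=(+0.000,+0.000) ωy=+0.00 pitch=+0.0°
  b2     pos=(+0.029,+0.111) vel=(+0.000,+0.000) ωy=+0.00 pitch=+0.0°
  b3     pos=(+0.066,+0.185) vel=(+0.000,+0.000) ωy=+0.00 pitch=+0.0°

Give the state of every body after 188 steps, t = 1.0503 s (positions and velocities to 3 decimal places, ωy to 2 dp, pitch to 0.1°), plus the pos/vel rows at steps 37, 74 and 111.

State at t = 1.0503 s:
  b1     pos=(+0.000,+0.037) vel=(+0.000,+0.000) ωy=+0.00 pitch=+0.0°
  b2     pos=(+0.084,+0.036) vel=(+0.000,+0.000) ωy=+0.00 pitch=+90.0°
  b3     pos=(+0.188,+0.035) vel=(+0.000,+0.000) ωy=+0.00 pitch=+90.0°

Key-timestep trajectory:
   step    t(s)  b1.x    b1.z    b1.vx   b1.vz   b2.x    b2.z    b2.vx   b2.vz   b3.x    b3.z    b3.vx   b3.vz 
     37  0.2067   +0.000  +0.037  +0.000  +0.000   +0.033  +0.112  +0.049  +0.011   +0.079  +0.181  +0.140  -0.048
     74  0.4134   +0.000  +0.037  +0.000  +0.000   +0.056  +0.110  +0.190  -0.074   +0.133  +0.142  +0.364  -0.472
    111  0.6201   +0.000  +0.037  +0.000  +0.000   +0.092  +0.041  -0.135  -0.016   +0.194  +0.041  +0.057  +0.055


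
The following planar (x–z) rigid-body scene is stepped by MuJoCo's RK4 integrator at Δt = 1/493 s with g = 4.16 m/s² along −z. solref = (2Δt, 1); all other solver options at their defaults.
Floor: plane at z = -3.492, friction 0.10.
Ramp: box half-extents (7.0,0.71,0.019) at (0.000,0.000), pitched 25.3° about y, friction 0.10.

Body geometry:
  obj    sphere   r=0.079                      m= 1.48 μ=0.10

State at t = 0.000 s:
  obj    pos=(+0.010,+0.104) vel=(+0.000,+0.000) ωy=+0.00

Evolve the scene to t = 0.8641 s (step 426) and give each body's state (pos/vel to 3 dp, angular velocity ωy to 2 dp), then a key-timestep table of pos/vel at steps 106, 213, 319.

State at t = 0.8641 s:
  obj    pos=(+0.483,-0.120) vel=(+1.093,-0.523) ωy=+10.27

Key-timestep trajectory:
   step    t(s)  obj.x    obj.z    obj.vx   obj.vz 
    106  0.2150   +0.039  +0.090  +0.273  -0.129
    213  0.4320   +0.128  +0.048  +0.548  -0.258
    319  0.6471   +0.275  -0.022  +0.818  -0.392


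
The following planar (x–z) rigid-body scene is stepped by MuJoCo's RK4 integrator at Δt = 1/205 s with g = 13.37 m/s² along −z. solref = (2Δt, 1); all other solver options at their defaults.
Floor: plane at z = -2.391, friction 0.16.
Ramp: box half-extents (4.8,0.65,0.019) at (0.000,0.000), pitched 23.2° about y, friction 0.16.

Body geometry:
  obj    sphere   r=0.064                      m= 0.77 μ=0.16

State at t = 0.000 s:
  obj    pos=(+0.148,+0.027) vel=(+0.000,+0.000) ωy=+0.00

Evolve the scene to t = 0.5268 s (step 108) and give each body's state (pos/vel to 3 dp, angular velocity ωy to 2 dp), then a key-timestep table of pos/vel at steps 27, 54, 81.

State at t = 0.5268 s:
  obj    pos=(+0.628,-0.179) vel=(+1.822,-0.781) ωy=+30.95

Key-timestep trajectory:
   step    t(s)  obj.x    obj.z    obj.vx   obj.vz 
     27  0.1317   +0.178  +0.014  +0.456  -0.195
     54  0.2634   +0.268  -0.025  +0.911  -0.391
     81  0.3951   +0.418  -0.089  +1.367  -0.586


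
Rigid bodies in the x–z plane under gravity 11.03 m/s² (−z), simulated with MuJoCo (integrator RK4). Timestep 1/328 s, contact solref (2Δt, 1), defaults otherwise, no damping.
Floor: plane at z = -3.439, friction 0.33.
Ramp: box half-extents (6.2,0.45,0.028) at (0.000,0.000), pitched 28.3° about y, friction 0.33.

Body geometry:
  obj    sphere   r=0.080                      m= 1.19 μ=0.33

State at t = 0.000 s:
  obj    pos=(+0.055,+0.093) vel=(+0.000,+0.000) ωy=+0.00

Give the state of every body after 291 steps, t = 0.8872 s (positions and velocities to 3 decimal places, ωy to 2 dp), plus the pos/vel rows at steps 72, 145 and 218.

State at t = 0.8872 s:
  obj    pos=(+1.349,-0.604) vel=(+2.918,-1.571) ωy=+41.42

Key-timestep trajectory:
   step    t(s)  obj.x    obj.z    obj.vx   obj.vz 
     72  0.2195   +0.134  +0.050  +0.722  -0.389
    145  0.4421   +0.376  -0.080  +1.454  -0.783
    218  0.6646   +0.781  -0.298  +2.186  -1.177


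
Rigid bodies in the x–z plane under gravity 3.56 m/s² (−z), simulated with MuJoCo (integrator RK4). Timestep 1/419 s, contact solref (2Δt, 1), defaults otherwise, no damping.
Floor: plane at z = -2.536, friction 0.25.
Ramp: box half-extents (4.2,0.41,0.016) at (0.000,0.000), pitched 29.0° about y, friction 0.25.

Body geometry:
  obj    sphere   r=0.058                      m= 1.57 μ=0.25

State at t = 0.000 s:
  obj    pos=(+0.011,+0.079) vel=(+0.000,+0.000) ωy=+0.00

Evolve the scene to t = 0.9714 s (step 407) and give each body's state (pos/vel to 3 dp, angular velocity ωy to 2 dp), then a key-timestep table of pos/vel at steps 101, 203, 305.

State at t = 0.9714 s:
  obj    pos=(+0.520,-0.203) vel=(+1.047,-0.581) ωy=+20.64

Key-timestep trajectory:
   step    t(s)  obj.x    obj.z    obj.vx   obj.vz 
    101  0.2411   +0.042  +0.061  +0.260  -0.144
    203  0.4845   +0.137  +0.008  +0.522  -0.290
    305  0.7279   +0.297  -0.080  +0.785  -0.435


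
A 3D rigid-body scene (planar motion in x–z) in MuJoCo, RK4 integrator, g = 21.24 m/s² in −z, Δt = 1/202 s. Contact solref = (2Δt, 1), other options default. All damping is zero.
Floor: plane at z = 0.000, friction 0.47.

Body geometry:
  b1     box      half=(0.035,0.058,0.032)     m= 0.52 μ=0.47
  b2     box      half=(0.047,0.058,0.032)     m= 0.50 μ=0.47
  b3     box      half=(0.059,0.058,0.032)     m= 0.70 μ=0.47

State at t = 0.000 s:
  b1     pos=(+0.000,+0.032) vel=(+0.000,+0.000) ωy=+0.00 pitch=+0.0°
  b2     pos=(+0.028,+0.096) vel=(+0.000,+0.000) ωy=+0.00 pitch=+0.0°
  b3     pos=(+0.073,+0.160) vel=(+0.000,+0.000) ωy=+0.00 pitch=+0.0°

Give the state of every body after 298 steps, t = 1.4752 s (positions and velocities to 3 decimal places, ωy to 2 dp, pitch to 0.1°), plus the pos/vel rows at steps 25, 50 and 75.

State at t = 1.4752 s:
  b1     pos=(+0.000,+0.032) vel=(+0.000,+0.000) ωy=+0.00 pitch=+0.0°
  b2     pos=(+0.078,+0.047) vel=(+0.000,+0.000) ωy=+0.00 pitch=+90.0°
  b3     pos=(+0.274,+0.032) vel=(+0.000,+0.000) ωy=+0.00 pitch=+180.0°

Key-timestep trajectory:
   step    t(s)  b1.x    b1.z    b1.vx   b1.vz   b2.x    b2.z    b2.vx   b2.vz   b3.x    b3.z    b3.vx   b3.vz 
     25  0.1238   +0.000  +0.032  -0.001  +0.000   +0.044  +0.096  +0.300  -0.089   +0.114  +0.130  +0.649  -0.761
     50  0.2475   +0.000  +0.032  +0.000  +0.000   +0.084  +0.049  -0.016  +0.068   +0.195  +0.064  +0.422  +0.181
     75  0.3713   +0.000  +0.032  +0.000  +0.000   +0.078  +0.047  -0.003  +0.002   +0.250  +0.055  +0.601  -0.411


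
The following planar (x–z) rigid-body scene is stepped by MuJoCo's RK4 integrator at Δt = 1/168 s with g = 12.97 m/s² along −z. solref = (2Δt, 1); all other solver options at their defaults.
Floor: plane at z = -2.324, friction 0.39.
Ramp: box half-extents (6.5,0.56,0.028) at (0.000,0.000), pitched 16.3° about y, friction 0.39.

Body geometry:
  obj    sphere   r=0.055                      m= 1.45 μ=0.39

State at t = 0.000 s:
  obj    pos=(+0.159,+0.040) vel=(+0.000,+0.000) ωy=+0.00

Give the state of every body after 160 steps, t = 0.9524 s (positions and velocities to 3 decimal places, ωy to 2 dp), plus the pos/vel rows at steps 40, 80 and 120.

State at t = 0.9524 s:
  obj    pos=(+1.291,-0.291) vel=(+2.377,-0.695) ωy=+45.02

Key-timestep trajectory:
   step    t(s)  obj.x    obj.z    obj.vx   obj.vz 
     40  0.2381   +0.230  +0.019  +0.594  -0.174
     80  0.4762   +0.442  -0.043  +1.188  -0.348
    120  0.7143   +0.796  -0.146  +1.783  -0.521


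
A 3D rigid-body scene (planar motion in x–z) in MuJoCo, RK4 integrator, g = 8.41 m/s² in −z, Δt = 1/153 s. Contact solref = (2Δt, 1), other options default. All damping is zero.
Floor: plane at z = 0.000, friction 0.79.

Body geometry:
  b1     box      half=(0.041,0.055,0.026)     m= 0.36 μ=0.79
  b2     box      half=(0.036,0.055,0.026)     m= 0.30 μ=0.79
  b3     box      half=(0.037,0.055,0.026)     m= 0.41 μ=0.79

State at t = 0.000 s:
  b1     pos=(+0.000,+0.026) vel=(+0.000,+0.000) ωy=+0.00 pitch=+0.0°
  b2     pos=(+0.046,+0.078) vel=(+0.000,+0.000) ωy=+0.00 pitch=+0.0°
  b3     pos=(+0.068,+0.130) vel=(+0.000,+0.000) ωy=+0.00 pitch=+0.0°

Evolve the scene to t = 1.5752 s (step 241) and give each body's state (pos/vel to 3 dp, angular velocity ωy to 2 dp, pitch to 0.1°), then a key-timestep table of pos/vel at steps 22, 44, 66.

State at t = 1.5752 s:
  b1     pos=(+0.000,+0.026) vel=(+0.000,+0.000) ωy=+0.00 pitch=+0.0°
  b2     pos=(+0.077,+0.036) vel=(+0.000,+0.000) ωy=+0.00 pitch=+90.0°
  b3     pos=(+0.218,+0.026) vel=(+0.000,+0.000) ωy=+0.00 pitch=+180.0°

Key-timestep trajectory:
   step    t(s)  b1.x    b1.z    b1.vx   b1.vz   b2.x    b2.z    b2.vx   b2.vz   b3.x    b3.z    b3.vx   b3.vz 
     22  0.1438   +0.000  +0.026  -0.001  +0.000   +0.055  +0.074  +0.132  -0.077   +0.094  +0.115  +0.372  -0.311
     44  0.2876   +0.000  +0.026  +0.000  +0.000   +0.079  +0.035  +0.049  +0.106   +0.158  +0.038  +0.349  +0.259
     66  0.4314   +0.000  +0.026  +0.000  +0.000   +0.077  +0.036  -0.003  +0.004   +0.207  +0.036  +0.384  -0.287


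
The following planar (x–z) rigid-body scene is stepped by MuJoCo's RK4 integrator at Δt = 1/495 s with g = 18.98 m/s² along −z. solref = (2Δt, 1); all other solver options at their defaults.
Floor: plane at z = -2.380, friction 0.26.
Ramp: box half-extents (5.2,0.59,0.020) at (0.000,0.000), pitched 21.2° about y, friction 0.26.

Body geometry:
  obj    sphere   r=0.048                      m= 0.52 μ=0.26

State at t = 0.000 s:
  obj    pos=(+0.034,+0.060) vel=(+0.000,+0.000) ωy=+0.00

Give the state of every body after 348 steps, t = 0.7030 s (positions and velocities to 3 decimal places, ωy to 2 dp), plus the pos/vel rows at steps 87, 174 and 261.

State at t = 0.7030 s:
  obj    pos=(+1.164,-0.378) vel=(+3.213,-1.246) ωy=+71.80

Key-timestep trajectory:
   step    t(s)  obj.x    obj.z    obj.vx   obj.vz 
     87  0.1758   +0.105  +0.032  +0.803  -0.312
    174  0.3515   +0.316  -0.050  +1.607  -0.623
    261  0.5273   +0.669  -0.187  +2.410  -0.935


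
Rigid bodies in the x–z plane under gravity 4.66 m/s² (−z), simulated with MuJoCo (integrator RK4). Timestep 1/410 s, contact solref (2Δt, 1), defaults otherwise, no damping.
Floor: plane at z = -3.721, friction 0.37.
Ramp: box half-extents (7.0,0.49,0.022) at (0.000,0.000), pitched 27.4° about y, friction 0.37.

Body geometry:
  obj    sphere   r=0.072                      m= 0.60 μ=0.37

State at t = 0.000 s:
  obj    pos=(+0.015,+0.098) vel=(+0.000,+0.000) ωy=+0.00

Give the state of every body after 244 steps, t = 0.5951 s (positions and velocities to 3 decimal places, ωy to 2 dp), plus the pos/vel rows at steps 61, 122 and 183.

State at t = 0.5951 s:
  obj    pos=(+0.256,-0.027) vel=(+0.809,-0.420) ωy=+12.66

Key-timestep trajectory:
   step    t(s)  obj.x    obj.z    obj.vx   obj.vz 
     61  0.1488   +0.030  +0.090  +0.202  -0.105
    122  0.2976   +0.075  +0.067  +0.405  -0.210
    183  0.4463   +0.151  +0.028  +0.607  -0.315


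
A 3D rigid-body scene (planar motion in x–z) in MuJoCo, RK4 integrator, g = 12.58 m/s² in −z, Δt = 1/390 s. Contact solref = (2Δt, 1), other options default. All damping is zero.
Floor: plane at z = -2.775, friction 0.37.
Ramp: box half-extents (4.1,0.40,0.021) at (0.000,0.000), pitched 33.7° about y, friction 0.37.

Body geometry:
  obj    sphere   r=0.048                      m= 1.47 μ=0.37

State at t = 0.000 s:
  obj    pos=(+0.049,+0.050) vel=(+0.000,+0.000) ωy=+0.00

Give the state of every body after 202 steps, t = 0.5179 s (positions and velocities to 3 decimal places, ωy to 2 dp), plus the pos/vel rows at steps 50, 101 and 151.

State at t = 0.5179 s:
  obj    pos=(+0.606,-0.321) vel=(+2.148,-1.433) ωy=+53.79

Key-timestep trajectory:
   step    t(s)  obj.x    obj.z    obj.vx   obj.vz 
     50  0.1282   +0.083  +0.027  +0.532  -0.355
    101  0.2590   +0.188  -0.043  +1.074  -0.716
    151  0.3872   +0.360  -0.157  +1.606  -1.071


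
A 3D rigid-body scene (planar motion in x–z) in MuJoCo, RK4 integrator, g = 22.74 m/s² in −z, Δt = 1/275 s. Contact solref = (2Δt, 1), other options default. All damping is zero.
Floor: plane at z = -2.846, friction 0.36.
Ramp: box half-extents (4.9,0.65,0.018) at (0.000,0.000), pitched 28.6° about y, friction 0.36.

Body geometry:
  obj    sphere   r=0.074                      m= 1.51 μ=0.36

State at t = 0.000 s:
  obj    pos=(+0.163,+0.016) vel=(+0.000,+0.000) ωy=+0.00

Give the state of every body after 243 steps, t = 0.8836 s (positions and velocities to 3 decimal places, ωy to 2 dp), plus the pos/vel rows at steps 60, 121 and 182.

State at t = 0.8836 s:
  obj    pos=(+2.828,-1.437) vel=(+6.032,-3.289) ωy=+92.83

Key-timestep trajectory:
   step    t(s)  obj.x    obj.z    obj.vx   obj.vz 
     60  0.2182   +0.326  -0.073  +1.490  -0.812
    121  0.4400   +0.824  -0.344  +3.004  -1.638
    182  0.6618   +1.658  -0.799  +4.518  -2.463


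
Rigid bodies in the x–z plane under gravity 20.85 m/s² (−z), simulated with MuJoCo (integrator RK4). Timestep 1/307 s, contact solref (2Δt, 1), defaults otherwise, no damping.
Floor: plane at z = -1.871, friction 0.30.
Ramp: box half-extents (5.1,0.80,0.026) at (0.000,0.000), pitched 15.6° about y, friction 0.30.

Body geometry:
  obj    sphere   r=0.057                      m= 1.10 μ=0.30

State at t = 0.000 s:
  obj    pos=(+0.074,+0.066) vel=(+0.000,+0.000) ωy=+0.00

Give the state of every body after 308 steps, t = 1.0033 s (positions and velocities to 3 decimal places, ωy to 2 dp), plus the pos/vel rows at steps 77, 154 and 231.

State at t = 1.0033 s:
  obj    pos=(+2.015,-0.477) vel=(+3.870,-1.081) ωy=+70.48

Key-timestep trajectory:
   step    t(s)  obj.x    obj.z    obj.vx   obj.vz 
     77  0.2508   +0.195  +0.032  +0.968  -0.270
    154  0.5016   +0.559  -0.070  +1.935  -0.540
    231  0.7524   +1.166  -0.239  +2.903  -0.810


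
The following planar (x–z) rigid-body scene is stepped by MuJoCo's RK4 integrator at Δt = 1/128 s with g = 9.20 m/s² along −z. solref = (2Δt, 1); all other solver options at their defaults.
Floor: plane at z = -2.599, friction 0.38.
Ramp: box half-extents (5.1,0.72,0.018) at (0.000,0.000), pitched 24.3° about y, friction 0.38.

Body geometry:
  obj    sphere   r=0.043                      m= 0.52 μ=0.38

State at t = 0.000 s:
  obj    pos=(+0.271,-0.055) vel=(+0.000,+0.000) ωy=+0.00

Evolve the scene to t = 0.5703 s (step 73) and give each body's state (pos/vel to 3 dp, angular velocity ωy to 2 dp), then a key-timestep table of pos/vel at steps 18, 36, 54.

State at t = 0.5703 s:
  obj    pos=(+0.672,-0.236) vel=(+1.406,-0.635) ωy=+35.85

Key-timestep trajectory:
   step    t(s)  obj.x    obj.z    obj.vx   obj.vz 
     18  0.1406   +0.295  -0.066  +0.347  -0.156
     36  0.2812   +0.368  -0.099  +0.693  -0.313
     54  0.4219   +0.490  -0.154  +1.040  -0.469


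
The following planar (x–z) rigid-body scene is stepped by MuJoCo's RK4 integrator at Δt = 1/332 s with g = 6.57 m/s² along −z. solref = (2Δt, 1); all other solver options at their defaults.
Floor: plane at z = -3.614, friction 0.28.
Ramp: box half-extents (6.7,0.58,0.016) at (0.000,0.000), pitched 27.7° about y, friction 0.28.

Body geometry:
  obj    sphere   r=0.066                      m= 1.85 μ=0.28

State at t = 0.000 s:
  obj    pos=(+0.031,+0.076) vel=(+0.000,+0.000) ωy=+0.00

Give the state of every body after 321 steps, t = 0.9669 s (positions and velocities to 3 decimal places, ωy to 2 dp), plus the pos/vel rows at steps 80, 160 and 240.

State at t = 0.9669 s:
  obj    pos=(+0.934,-0.398) vel=(+1.868,-0.980) ωy=+31.95

Key-timestep trajectory:
   step    t(s)  obj.x    obj.z    obj.vx   obj.vz 
     80  0.2410   +0.087  +0.047  +0.465  -0.244
    160  0.4819   +0.255  -0.042  +0.931  -0.489
    240  0.7229   +0.536  -0.189  +1.396  -0.733


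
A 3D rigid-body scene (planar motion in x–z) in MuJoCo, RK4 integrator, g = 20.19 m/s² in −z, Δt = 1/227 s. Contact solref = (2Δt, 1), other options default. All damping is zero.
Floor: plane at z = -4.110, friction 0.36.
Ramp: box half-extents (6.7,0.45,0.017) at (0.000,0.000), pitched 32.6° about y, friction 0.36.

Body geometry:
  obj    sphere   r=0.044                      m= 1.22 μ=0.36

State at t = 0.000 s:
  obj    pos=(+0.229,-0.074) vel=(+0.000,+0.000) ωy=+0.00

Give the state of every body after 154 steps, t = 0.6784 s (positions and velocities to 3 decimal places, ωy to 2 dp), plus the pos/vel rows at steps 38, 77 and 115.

State at t = 0.6784 s:
  obj    pos=(+1.735,-1.037) vel=(+4.441,-2.840) ωy=+119.78

Key-timestep trajectory:
   step    t(s)  obj.x    obj.z    obj.vx   obj.vz 
     38  0.1674   +0.321  -0.133  +1.096  -0.701
     77  0.3392   +0.606  -0.315  +2.221  -1.420
    115  0.5066   +1.069  -0.611  +3.316  -2.121


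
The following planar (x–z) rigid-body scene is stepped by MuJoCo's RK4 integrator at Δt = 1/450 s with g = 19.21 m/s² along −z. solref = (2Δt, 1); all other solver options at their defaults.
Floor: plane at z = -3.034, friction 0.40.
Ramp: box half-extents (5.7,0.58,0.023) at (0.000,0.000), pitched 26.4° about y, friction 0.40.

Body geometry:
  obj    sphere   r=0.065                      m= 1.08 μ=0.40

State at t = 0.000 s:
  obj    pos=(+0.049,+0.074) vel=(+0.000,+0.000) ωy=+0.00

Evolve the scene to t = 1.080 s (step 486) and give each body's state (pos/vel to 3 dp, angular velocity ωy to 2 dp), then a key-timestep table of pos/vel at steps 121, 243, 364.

State at t = 1.080 s:
  obj    pos=(+3.236,-1.508) vel=(+5.902,-2.930) ωy=+101.36

Key-timestep trajectory:
   step    t(s)  obj.x    obj.z    obj.vx   obj.vz 
    121  0.2689   +0.247  -0.024  +1.470  -0.729
    243  0.5400   +0.846  -0.322  +2.951  -1.465
    364  0.8089   +1.837  -0.814  +4.420  -2.194


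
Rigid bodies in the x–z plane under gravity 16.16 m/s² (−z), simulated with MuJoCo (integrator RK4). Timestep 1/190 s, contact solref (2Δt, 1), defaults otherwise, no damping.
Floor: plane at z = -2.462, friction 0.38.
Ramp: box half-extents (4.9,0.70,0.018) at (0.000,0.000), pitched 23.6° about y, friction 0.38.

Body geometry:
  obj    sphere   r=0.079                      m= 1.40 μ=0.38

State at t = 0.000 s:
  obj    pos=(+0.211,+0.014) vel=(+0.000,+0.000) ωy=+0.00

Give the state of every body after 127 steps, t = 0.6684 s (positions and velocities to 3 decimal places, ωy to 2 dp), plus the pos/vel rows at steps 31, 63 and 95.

State at t = 0.6684 s:
  obj    pos=(+1.157,-0.400) vel=(+2.831,-1.237) ωy=+39.09

Key-timestep trajectory:
   step    t(s)  obj.x    obj.z    obj.vx   obj.vz 
     31  0.1632   +0.267  -0.011  +0.691  -0.302
     63  0.3316   +0.444  -0.088  +1.404  -0.614
     95  0.5000   +0.740  -0.218  +2.117  -0.925


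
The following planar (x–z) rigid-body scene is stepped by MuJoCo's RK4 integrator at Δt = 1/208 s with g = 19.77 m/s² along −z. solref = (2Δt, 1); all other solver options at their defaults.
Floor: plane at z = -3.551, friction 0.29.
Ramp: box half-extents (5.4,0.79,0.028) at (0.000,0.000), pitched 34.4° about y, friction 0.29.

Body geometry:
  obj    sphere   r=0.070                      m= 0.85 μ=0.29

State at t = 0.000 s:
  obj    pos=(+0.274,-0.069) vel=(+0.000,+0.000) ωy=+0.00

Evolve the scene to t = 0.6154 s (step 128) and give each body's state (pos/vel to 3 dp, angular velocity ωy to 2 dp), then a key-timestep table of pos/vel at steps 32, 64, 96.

State at t = 0.6154 s:
  obj    pos=(+1.521,-0.923) vel=(+4.052,-2.774) ωy=+70.11

Key-timestep trajectory:
   step    t(s)  obj.x    obj.z    obj.vx   obj.vz 
     32  0.1538   +0.352  -0.122  +1.013  -0.694
     64  0.3077   +0.586  -0.282  +2.026  -1.387
     96  0.4615   +0.975  -0.549  +3.039  -2.081


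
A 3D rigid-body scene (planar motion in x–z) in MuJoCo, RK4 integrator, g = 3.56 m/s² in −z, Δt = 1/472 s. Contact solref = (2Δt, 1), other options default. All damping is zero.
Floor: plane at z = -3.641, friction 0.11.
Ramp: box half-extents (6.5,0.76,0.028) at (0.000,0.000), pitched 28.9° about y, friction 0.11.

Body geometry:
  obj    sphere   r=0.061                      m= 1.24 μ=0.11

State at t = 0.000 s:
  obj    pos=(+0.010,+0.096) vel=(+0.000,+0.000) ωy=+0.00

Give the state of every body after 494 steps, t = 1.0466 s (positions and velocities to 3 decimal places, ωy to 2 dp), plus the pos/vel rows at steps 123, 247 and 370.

State at t = 1.0466 s:
  obj    pos=(+0.671,-0.269) vel=(+1.259,-0.707) ωy=+14.63

Key-timestep trajectory:
   step    t(s)  obj.x    obj.z    obj.vx   obj.vz 
    123  0.2606   +0.051  +0.073  +0.314  -0.177
    247  0.5233   +0.176  +0.005  +0.634  -0.343
    370  0.7839   +0.381  -0.109  +0.947  -0.520


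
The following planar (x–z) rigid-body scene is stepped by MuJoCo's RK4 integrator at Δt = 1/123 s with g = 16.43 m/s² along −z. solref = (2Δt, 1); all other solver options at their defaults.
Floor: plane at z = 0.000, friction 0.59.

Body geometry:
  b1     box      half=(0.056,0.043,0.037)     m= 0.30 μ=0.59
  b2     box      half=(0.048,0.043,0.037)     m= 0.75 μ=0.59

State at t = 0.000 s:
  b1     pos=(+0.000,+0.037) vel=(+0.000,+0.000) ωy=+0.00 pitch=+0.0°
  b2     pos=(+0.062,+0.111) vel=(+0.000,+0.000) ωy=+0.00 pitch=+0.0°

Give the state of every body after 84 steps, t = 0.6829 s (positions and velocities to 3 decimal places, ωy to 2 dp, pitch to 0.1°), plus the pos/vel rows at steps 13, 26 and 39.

State at t = 0.6829 s:
  b1     pos=(+0.000,+0.037) vel=(+0.000,+0.000) ωy=+0.00 pitch=+0.0°
  b2     pos=(+0.109,+0.048) vel=(+0.000,+0.000) ωy=+0.00 pitch=+90.0°

Key-timestep trajectory:
   step    t(s)  b1.x    b1.z    b1.vx   b1.vz   b2.x    b2.z    b2.vx   b2.vz 
     13  0.1057   +0.000  +0.037  -0.002  +0.001   +0.071  +0.108  +0.200  -0.082
     26  0.2114   +0.000  +0.037  +0.000  +0.000   +0.104  +0.056  +0.347  -1.210
     39  0.3171   +0.000  +0.037  +0.000  +0.000   +0.108  +0.047  -0.058  -0.004


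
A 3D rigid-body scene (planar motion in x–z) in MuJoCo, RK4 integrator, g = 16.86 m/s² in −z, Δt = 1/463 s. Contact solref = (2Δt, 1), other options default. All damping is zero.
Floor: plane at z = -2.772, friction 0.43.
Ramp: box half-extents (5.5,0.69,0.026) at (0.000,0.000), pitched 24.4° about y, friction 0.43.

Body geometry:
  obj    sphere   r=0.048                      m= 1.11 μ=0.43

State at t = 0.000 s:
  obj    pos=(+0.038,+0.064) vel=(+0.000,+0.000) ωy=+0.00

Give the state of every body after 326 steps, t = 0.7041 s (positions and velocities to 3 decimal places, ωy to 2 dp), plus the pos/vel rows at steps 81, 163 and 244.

State at t = 0.7041 s:
  obj    pos=(+1.161,-0.445) vel=(+3.190,-1.447) ωy=+72.97

Key-timestep trajectory:
   step    t(s)  obj.x    obj.z    obj.vx   obj.vz 
     81  0.1749   +0.107  +0.033  +0.793  -0.360
    163  0.3521   +0.319  -0.063  +1.595  -0.724
    244  0.5270   +0.667  -0.221  +2.388  -1.083


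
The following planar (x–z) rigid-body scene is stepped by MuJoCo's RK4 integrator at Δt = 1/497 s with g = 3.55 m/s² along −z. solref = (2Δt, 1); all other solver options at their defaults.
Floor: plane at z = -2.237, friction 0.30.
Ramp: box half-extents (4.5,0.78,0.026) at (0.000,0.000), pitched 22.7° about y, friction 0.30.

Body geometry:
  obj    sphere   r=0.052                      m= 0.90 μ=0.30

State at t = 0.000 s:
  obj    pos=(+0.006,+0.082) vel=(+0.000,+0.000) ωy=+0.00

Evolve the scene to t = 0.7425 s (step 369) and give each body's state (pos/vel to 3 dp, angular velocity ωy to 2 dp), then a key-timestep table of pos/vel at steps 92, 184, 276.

State at t = 0.7425 s:
  obj    pos=(+0.255,-0.022) vel=(+0.670,-0.280) ωy=+13.97

Key-timestep trajectory:
   step    t(s)  obj.x    obj.z    obj.vx   obj.vz 
     92  0.1851   +0.021  +0.076  +0.167  -0.070
    184  0.3702   +0.068  +0.056  +0.334  -0.140
    276  0.5553   +0.145  +0.024  +0.501  -0.210


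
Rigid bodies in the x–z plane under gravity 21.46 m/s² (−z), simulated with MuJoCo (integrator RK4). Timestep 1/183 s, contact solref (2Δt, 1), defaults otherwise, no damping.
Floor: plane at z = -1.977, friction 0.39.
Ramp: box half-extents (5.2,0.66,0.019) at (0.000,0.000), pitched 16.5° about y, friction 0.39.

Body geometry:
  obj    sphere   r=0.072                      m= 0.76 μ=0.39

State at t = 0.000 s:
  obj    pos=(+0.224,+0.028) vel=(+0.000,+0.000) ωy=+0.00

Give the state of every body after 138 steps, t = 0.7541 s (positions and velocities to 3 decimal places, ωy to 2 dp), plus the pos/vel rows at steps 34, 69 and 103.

State at t = 0.7541 s:
  obj    pos=(+1.411,-0.323) vel=(+3.148,-0.932) ωy=+45.59

Key-timestep trajectory:
   step    t(s)  obj.x    obj.z    obj.vx   obj.vz 
     34  0.1858   +0.296  +0.007  +0.776  -0.230
     69  0.3770   +0.521  -0.059  +1.574  -0.466
    103  0.5628   +0.885  -0.167  +2.349  -0.696
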